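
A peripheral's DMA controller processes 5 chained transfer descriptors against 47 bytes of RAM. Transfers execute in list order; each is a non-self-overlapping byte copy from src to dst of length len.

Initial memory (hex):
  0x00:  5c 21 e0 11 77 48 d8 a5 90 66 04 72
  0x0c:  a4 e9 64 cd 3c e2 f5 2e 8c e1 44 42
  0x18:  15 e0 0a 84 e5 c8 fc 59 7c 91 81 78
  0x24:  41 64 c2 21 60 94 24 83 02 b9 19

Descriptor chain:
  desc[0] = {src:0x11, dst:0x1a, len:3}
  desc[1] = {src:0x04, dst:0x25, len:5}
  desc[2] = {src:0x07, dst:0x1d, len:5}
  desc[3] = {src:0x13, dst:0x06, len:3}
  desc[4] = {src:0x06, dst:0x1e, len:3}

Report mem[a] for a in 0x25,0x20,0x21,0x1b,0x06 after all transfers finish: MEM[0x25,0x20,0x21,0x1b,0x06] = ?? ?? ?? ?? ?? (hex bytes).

#0 dst[0x1a+3] := {0xe2,0xf5,0x2e}
#1 dst[0x25+5] := {0x77,0x48,0xd8,0xa5,0x90}
#2 dst[0x1d+5] := {0xa5,0x90,0x66,0x04,0x72}
#3 dst[0x06+3] := {0x2e,0x8c,0xe1}
#4 dst[0x1e+3] := {0x2e,0x8c,0xe1}
query mem[0x25]=0x77, mem[0x20]=0xe1, mem[0x21]=0x72, mem[0x1b]=0xf5, mem[0x06]=0x2e

MEM[0x25,0x20,0x21,0x1b,0x06] = 77 e1 72 f5 2e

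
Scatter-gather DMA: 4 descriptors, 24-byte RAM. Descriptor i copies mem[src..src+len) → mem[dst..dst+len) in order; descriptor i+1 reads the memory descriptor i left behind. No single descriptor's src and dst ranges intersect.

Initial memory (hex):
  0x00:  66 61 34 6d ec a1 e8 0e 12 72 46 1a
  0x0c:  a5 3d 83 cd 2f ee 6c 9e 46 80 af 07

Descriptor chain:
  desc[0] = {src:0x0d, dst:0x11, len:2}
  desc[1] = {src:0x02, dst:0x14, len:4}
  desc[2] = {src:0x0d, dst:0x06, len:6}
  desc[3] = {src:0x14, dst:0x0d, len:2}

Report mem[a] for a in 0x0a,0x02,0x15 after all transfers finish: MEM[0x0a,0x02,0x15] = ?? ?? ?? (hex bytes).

  after D0: wrote 2B at 0x11 = 3d83
  after D1: wrote 4B at 0x14 = 346deca1
  after D2: wrote 6B at 0x06 = 3d83cd2f3d83
  after D3: wrote 2B at 0x0d = 346d
query mem[0x0a]=0x3d, mem[0x02]=0x34, mem[0x15]=0x6d

MEM[0x0a,0x02,0x15] = 3d 34 6d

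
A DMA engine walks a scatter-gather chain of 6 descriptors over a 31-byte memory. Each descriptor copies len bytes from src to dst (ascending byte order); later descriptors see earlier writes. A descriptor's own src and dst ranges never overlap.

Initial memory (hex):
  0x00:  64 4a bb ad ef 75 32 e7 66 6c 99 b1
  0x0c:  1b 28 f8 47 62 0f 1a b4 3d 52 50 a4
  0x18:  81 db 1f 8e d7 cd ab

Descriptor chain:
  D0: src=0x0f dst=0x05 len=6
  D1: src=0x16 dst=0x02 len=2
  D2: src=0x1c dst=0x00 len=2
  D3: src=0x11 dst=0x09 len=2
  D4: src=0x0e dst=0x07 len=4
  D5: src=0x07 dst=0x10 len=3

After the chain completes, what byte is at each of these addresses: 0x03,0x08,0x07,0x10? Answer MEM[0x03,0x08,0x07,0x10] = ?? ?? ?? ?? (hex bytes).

D0: mem[0x05..0x0a] <- [47 62 0f 1a b4 3d]
D1: mem[0x02..0x03] <- [50 a4]
D2: mem[0x00..0x01] <- [d7 cd]
D3: mem[0x09..0x0a] <- [0f 1a]
D4: mem[0x07..0x0a] <- [f8 47 62 0f]
D5: mem[0x10..0x12] <- [f8 47 62]
query mem[0x03]=0xa4, mem[0x08]=0x47, mem[0x07]=0xf8, mem[0x10]=0xf8

MEM[0x03,0x08,0x07,0x10] = a4 47 f8 f8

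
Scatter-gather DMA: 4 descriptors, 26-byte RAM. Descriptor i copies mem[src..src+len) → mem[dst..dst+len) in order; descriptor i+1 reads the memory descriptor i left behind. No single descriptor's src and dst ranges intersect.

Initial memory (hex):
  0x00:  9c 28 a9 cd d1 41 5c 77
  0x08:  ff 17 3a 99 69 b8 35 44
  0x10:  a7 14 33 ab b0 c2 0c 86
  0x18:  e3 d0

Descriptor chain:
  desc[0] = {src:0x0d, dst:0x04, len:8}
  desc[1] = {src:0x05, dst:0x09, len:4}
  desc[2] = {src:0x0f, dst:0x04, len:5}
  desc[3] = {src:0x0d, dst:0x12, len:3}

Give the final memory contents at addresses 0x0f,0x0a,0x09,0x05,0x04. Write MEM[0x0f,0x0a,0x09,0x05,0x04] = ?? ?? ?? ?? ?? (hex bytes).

[0] 0x0d->0x04 len=8 : b8 35 44 a7 14 33 ab b0
[1] 0x05->0x09 len=4 : 35 44 a7 14
[2] 0x0f->0x04 len=5 : 44 a7 14 33 ab
[3] 0x0d->0x12 len=3 : b8 35 44
query mem[0x0f]=0x44, mem[0x0a]=0x44, mem[0x09]=0x35, mem[0x05]=0xa7, mem[0x04]=0x44

MEM[0x0f,0x0a,0x09,0x05,0x04] = 44 44 35 a7 44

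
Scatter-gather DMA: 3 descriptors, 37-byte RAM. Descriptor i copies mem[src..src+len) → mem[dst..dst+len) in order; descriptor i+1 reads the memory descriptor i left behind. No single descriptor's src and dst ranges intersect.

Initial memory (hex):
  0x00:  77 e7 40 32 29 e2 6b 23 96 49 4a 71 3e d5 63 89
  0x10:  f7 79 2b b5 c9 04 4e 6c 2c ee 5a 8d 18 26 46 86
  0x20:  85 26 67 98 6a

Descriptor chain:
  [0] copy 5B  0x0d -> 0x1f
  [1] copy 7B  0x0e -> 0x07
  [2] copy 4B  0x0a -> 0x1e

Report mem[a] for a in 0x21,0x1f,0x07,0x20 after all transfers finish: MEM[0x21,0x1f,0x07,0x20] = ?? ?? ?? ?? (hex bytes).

D0: mem[0x1f..0x23] <- [d5 63 89 f7 79]
D1: mem[0x07..0x0d] <- [63 89 f7 79 2b b5 c9]
D2: mem[0x1e..0x21] <- [79 2b b5 c9]
query mem[0x21]=0xc9, mem[0x1f]=0x2b, mem[0x07]=0x63, mem[0x20]=0xb5

MEM[0x21,0x1f,0x07,0x20] = c9 2b 63 b5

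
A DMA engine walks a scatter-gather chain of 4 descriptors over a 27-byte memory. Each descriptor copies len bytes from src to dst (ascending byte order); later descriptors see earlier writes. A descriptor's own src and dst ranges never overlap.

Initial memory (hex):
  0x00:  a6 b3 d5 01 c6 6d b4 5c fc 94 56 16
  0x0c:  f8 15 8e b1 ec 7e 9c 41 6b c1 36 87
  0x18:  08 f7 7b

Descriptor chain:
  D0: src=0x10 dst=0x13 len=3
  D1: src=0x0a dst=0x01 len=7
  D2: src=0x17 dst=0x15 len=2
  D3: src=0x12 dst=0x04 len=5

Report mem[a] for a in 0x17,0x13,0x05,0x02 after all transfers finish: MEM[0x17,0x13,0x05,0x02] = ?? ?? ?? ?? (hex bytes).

  after D0: wrote 3B at 0x13 = ec7e9c
  after D1: wrote 7B at 0x01 = 5616f8158eb1ec
  after D2: wrote 2B at 0x15 = 8708
  after D3: wrote 5B at 0x04 = 9cec7e8708
query mem[0x17]=0x87, mem[0x13]=0xec, mem[0x05]=0xec, mem[0x02]=0x16

MEM[0x17,0x13,0x05,0x02] = 87 ec ec 16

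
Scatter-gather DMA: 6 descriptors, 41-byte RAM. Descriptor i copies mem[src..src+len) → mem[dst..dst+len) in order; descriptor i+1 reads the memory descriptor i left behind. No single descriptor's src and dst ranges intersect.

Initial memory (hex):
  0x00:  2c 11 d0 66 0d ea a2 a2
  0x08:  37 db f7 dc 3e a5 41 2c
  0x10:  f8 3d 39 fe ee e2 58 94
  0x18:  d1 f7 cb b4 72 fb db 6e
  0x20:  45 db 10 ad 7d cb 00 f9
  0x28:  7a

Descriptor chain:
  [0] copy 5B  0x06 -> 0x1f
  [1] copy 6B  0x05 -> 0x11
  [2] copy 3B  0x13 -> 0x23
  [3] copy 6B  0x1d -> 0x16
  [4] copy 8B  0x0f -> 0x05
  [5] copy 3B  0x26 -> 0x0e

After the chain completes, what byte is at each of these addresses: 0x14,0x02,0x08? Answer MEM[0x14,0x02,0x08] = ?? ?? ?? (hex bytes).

  after D0: wrote 5B at 0x1f = a2a237dbf7
  after D1: wrote 6B at 0x11 = eaa2a237dbf7
  after D2: wrote 3B at 0x23 = a237db
  after D3: wrote 6B at 0x16 = fbdba2a237db
  after D4: wrote 8B at 0x05 = 2cf8eaa2a237dbfb
  after D5: wrote 3B at 0x0e = 00f97a
query mem[0x14]=0x37, mem[0x02]=0xd0, mem[0x08]=0xa2

MEM[0x14,0x02,0x08] = 37 d0 a2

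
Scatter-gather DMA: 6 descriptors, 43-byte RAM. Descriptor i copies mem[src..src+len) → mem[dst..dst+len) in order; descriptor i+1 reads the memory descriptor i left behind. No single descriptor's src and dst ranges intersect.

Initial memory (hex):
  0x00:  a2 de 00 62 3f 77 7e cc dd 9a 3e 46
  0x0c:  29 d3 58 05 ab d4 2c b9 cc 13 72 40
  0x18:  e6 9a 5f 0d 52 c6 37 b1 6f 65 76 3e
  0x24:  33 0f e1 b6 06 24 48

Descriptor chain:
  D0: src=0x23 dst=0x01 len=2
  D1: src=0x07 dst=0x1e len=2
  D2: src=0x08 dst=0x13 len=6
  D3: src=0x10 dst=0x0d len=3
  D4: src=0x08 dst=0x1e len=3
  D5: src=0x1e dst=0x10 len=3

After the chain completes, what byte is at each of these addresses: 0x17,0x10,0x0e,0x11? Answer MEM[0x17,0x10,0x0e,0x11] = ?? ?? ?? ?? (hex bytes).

MEM[0x17,0x10,0x0e,0x11] = 29 dd d4 9a

  after D0: wrote 2B at 0x01 = 3e33
  after D1: wrote 2B at 0x1e = ccdd
  after D2: wrote 6B at 0x13 = dd9a3e4629d3
  after D3: wrote 3B at 0x0d = abd42c
  after D4: wrote 3B at 0x1e = dd9a3e
  after D5: wrote 3B at 0x10 = dd9a3e
query mem[0x17]=0x29, mem[0x10]=0xdd, mem[0x0e]=0xd4, mem[0x11]=0x9a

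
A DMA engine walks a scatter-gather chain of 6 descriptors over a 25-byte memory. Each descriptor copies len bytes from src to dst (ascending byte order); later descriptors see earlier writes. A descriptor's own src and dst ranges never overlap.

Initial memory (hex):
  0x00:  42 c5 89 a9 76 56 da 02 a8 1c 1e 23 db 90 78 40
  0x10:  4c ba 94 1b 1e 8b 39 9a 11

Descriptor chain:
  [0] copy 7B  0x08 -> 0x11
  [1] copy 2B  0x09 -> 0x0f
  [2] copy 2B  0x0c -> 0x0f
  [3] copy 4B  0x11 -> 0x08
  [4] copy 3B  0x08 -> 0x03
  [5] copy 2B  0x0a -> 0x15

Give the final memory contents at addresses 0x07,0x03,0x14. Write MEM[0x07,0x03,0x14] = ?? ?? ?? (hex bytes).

MEM[0x07,0x03,0x14] = 02 a8 23

[0] 0x08->0x11 len=7 : a8 1c 1e 23 db 90 78
[1] 0x09->0x0f len=2 : 1c 1e
[2] 0x0c->0x0f len=2 : db 90
[3] 0x11->0x08 len=4 : a8 1c 1e 23
[4] 0x08->0x03 len=3 : a8 1c 1e
[5] 0x0a->0x15 len=2 : 1e 23
query mem[0x07]=0x02, mem[0x03]=0xa8, mem[0x14]=0x23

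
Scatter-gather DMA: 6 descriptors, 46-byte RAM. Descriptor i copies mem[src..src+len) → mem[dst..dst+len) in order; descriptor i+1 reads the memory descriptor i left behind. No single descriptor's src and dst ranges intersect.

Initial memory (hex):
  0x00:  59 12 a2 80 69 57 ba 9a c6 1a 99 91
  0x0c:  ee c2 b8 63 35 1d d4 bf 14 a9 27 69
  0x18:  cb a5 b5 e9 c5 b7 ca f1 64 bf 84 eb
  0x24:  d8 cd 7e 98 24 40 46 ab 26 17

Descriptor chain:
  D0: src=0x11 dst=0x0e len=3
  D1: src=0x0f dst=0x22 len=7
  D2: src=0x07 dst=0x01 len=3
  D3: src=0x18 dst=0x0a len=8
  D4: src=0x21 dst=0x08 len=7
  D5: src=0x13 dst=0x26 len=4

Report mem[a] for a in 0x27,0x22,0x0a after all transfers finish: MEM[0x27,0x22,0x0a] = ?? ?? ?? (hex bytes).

MEM[0x27,0x22,0x0a] = 14 d4 bf

[0] 0x11->0x0e len=3 : 1d d4 bf
[1] 0x0f->0x22 len=7 : d4 bf 1d d4 bf 14 a9
[2] 0x07->0x01 len=3 : 9a c6 1a
[3] 0x18->0x0a len=8 : cb a5 b5 e9 c5 b7 ca f1
[4] 0x21->0x08 len=7 : bf d4 bf 1d d4 bf 14
[5] 0x13->0x26 len=4 : bf 14 a9 27
query mem[0x27]=0x14, mem[0x22]=0xd4, mem[0x0a]=0xbf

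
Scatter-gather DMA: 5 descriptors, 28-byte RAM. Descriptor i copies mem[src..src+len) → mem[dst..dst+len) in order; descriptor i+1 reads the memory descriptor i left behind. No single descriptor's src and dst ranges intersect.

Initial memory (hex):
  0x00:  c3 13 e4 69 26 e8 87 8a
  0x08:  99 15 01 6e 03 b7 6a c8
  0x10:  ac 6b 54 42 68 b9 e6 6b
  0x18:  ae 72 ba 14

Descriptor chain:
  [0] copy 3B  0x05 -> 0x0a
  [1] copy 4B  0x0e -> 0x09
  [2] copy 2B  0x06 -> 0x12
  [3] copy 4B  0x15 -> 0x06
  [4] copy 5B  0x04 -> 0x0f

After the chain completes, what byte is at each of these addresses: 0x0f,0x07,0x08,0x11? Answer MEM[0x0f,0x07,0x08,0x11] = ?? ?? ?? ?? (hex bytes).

#0 dst[0x0a+3] := {0xe8,0x87,0x8a}
#1 dst[0x09+4] := {0x6a,0xc8,0xac,0x6b}
#2 dst[0x12+2] := {0x87,0x8a}
#3 dst[0x06+4] := {0xb9,0xe6,0x6b,0xae}
#4 dst[0x0f+5] := {0x26,0xe8,0xb9,0xe6,0x6b}
query mem[0x0f]=0x26, mem[0x07]=0xe6, mem[0x08]=0x6b, mem[0x11]=0xb9

MEM[0x0f,0x07,0x08,0x11] = 26 e6 6b b9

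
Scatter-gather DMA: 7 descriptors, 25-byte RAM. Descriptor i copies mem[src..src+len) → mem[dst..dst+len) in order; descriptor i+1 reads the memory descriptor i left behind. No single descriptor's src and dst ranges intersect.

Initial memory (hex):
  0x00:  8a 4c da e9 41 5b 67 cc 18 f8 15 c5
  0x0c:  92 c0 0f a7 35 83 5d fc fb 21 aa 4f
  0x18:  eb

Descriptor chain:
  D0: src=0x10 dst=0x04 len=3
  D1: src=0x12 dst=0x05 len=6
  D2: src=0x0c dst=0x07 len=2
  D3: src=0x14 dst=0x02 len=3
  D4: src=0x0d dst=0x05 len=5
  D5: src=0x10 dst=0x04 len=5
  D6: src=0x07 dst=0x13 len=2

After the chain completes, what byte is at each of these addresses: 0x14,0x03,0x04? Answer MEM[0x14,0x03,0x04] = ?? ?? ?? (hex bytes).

MEM[0x14,0x03,0x04] = fb 21 35

D0: mem[0x04..0x06] <- [35 83 5d]
D1: mem[0x05..0x0a] <- [5d fc fb 21 aa 4f]
D2: mem[0x07..0x08] <- [92 c0]
D3: mem[0x02..0x04] <- [fb 21 aa]
D4: mem[0x05..0x09] <- [c0 0f a7 35 83]
D5: mem[0x04..0x08] <- [35 83 5d fc fb]
D6: mem[0x13..0x14] <- [fc fb]
query mem[0x14]=0xfb, mem[0x03]=0x21, mem[0x04]=0x35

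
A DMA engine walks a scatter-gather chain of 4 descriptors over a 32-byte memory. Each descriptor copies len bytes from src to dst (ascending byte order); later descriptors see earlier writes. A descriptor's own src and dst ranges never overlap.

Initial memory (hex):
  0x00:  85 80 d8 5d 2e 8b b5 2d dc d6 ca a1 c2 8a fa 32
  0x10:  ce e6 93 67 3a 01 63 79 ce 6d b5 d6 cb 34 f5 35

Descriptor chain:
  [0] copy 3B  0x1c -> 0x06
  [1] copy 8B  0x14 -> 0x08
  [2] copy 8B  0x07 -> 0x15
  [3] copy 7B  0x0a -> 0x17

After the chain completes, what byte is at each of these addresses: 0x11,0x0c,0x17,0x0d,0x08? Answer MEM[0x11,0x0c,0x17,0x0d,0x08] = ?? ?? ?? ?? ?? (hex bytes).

  after D0: wrote 3B at 0x06 = cb34f5
  after D1: wrote 8B at 0x08 = 3a016379ce6db5d6
  after D2: wrote 8B at 0x15 = 343a016379ce6db5
  after D3: wrote 7B at 0x17 = 6379ce6db5d6ce
query mem[0x11]=0xe6, mem[0x0c]=0xce, mem[0x17]=0x63, mem[0x0d]=0x6d, mem[0x08]=0x3a

MEM[0x11,0x0c,0x17,0x0d,0x08] = e6 ce 63 6d 3a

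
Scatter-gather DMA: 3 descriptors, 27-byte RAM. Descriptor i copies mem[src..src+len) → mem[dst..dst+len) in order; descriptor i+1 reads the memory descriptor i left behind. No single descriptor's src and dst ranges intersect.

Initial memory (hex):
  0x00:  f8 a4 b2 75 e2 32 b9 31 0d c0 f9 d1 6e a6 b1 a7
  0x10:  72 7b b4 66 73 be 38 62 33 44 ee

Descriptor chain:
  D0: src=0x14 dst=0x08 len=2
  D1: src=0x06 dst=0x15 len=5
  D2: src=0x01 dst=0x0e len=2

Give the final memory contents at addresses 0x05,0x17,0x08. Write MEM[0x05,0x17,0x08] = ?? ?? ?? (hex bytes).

D0: mem[0x08..0x09] <- [73 be]
D1: mem[0x15..0x19] <- [b9 31 73 be f9]
D2: mem[0x0e..0x0f] <- [a4 b2]
query mem[0x05]=0x32, mem[0x17]=0x73, mem[0x08]=0x73

MEM[0x05,0x17,0x08] = 32 73 73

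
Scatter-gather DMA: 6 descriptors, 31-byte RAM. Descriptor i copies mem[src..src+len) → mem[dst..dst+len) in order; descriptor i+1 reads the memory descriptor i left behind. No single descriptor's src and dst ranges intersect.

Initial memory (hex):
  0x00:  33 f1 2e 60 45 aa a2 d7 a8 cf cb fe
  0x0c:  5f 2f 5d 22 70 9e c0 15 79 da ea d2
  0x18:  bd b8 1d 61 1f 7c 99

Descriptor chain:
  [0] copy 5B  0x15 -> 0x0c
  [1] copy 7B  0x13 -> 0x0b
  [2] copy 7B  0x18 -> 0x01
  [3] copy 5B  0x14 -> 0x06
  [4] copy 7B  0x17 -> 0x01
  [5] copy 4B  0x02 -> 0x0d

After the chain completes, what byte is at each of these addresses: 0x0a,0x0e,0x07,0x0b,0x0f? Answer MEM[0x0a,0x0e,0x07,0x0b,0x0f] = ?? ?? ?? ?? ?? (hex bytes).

D0: mem[0x0c..0x10] <- [da ea d2 bd b8]
D1: mem[0x0b..0x11] <- [15 79 da ea d2 bd b8]
D2: mem[0x01..0x07] <- [bd b8 1d 61 1f 7c 99]
D3: mem[0x06..0x0a] <- [79 da ea d2 bd]
D4: mem[0x01..0x07] <- [d2 bd b8 1d 61 1f 7c]
D5: mem[0x0d..0x10] <- [bd b8 1d 61]
query mem[0x0a]=0xbd, mem[0x0e]=0xb8, mem[0x07]=0x7c, mem[0x0b]=0x15, mem[0x0f]=0x1d

MEM[0x0a,0x0e,0x07,0x0b,0x0f] = bd b8 7c 15 1d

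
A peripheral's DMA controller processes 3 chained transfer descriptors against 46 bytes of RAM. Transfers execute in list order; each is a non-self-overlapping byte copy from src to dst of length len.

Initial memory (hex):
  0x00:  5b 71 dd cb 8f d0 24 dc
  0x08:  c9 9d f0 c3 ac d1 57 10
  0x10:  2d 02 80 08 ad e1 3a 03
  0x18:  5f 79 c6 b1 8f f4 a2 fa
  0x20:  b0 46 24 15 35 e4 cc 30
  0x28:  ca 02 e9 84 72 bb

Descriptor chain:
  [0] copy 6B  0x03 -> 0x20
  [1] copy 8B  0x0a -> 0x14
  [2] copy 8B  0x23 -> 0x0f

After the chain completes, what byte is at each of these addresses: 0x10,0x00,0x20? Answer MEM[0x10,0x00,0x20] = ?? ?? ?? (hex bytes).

MEM[0x10,0x00,0x20] = dc 5b cb

[0] 0x03->0x20 len=6 : cb 8f d0 24 dc c9
[1] 0x0a->0x14 len=8 : f0 c3 ac d1 57 10 2d 02
[2] 0x23->0x0f len=8 : 24 dc c9 cc 30 ca 02 e9
query mem[0x10]=0xdc, mem[0x00]=0x5b, mem[0x20]=0xcb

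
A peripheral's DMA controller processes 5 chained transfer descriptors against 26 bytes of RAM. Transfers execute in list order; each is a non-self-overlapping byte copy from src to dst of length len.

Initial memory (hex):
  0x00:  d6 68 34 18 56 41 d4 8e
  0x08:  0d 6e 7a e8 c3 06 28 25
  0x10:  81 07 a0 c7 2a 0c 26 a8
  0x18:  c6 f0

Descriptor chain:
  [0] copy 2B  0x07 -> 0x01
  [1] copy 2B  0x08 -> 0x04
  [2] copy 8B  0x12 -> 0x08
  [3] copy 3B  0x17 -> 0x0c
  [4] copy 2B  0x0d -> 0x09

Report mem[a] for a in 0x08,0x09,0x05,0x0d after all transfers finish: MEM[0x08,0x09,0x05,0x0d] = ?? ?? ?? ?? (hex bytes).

D0: mem[0x01..0x02] <- [8e 0d]
D1: mem[0x04..0x05] <- [0d 6e]
D2: mem[0x08..0x0f] <- [a0 c7 2a 0c 26 a8 c6 f0]
D3: mem[0x0c..0x0e] <- [a8 c6 f0]
D4: mem[0x09..0x0a] <- [c6 f0]
query mem[0x08]=0xa0, mem[0x09]=0xc6, mem[0x05]=0x6e, mem[0x0d]=0xc6

MEM[0x08,0x09,0x05,0x0d] = a0 c6 6e c6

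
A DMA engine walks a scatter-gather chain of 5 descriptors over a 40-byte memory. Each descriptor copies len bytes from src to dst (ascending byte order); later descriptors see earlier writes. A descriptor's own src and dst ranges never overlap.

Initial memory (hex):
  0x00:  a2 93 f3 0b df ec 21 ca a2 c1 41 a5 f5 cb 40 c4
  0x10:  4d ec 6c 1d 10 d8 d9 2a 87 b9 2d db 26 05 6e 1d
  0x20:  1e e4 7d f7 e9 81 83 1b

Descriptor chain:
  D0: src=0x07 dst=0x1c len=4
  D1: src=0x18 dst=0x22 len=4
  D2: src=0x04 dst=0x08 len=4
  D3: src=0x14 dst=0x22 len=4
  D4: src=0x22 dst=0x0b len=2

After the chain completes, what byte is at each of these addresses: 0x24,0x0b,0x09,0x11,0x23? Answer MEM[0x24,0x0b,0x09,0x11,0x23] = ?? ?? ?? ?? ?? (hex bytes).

MEM[0x24,0x0b,0x09,0x11,0x23] = d9 10 ec ec d8

D0: mem[0x1c..0x1f] <- [ca a2 c1 41]
D1: mem[0x22..0x25] <- [87 b9 2d db]
D2: mem[0x08..0x0b] <- [df ec 21 ca]
D3: mem[0x22..0x25] <- [10 d8 d9 2a]
D4: mem[0x0b..0x0c] <- [10 d8]
query mem[0x24]=0xd9, mem[0x0b]=0x10, mem[0x09]=0xec, mem[0x11]=0xec, mem[0x23]=0xd8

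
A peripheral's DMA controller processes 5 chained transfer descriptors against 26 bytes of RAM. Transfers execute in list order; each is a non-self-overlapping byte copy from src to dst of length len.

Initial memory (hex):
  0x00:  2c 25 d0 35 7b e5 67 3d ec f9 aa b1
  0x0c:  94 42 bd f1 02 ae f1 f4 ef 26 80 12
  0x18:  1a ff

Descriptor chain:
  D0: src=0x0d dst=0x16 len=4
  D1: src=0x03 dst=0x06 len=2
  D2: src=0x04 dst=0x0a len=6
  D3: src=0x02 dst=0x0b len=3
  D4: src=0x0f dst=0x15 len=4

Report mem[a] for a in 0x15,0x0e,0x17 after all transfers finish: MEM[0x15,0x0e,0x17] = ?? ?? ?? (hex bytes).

#0 dst[0x16+4] := {0x42,0xbd,0xf1,0x02}
#1 dst[0x06+2] := {0x35,0x7b}
#2 dst[0x0a+6] := {0x7b,0xe5,0x35,0x7b,0xec,0xf9}
#3 dst[0x0b+3] := {0xd0,0x35,0x7b}
#4 dst[0x15+4] := {0xf9,0x02,0xae,0xf1}
query mem[0x15]=0xf9, mem[0x0e]=0xec, mem[0x17]=0xae

MEM[0x15,0x0e,0x17] = f9 ec ae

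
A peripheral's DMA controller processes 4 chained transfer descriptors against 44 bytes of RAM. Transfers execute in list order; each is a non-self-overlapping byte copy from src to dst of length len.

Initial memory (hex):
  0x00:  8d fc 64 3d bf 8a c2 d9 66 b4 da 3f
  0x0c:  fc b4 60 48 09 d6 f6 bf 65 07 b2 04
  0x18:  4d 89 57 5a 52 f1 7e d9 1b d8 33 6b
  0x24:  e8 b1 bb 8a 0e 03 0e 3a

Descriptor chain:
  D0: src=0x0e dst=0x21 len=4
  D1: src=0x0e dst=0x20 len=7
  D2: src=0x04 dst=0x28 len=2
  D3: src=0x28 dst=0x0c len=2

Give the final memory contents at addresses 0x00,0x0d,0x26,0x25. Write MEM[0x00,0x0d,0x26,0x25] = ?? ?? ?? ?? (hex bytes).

D0: mem[0x21..0x24] <- [60 48 09 d6]
D1: mem[0x20..0x26] <- [60 48 09 d6 f6 bf 65]
D2: mem[0x28..0x29] <- [bf 8a]
D3: mem[0x0c..0x0d] <- [bf 8a]
query mem[0x00]=0x8d, mem[0x0d]=0x8a, mem[0x26]=0x65, mem[0x25]=0xbf

MEM[0x00,0x0d,0x26,0x25] = 8d 8a 65 bf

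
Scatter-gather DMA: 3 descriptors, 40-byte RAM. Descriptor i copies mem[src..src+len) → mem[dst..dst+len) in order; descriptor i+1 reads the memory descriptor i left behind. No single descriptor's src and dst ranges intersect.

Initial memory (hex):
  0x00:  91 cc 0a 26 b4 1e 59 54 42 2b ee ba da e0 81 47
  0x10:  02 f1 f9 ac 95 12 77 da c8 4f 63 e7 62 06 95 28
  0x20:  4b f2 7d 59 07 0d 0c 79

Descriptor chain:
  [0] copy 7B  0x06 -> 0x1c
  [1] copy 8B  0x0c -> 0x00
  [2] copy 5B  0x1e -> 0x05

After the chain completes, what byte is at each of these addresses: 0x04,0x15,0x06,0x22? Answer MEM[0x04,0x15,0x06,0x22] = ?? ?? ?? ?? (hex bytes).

MEM[0x04,0x15,0x06,0x22] = 02 12 2b da

  after D0: wrote 7B at 0x1c = 5954422beebada
  after D1: wrote 8B at 0x00 = dae0814702f1f9ac
  after D2: wrote 5B at 0x05 = 422beebada
query mem[0x04]=0x02, mem[0x15]=0x12, mem[0x06]=0x2b, mem[0x22]=0xda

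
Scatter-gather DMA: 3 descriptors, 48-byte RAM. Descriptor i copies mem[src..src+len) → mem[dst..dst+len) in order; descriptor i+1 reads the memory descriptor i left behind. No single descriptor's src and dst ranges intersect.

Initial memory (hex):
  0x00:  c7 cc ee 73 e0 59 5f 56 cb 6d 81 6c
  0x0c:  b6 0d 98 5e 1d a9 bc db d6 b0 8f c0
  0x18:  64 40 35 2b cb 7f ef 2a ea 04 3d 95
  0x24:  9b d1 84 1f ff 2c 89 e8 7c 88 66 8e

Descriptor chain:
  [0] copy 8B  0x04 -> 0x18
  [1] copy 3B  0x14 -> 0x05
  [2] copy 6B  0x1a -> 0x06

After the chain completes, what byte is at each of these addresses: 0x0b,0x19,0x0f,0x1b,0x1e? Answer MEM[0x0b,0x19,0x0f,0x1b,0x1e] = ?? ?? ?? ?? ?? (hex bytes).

MEM[0x0b,0x19,0x0f,0x1b,0x1e] = 6c 59 5e 56 81

  after D0: wrote 8B at 0x18 = e0595f56cb6d816c
  after D1: wrote 3B at 0x05 = d6b08f
  after D2: wrote 6B at 0x06 = 5f56cb6d816c
query mem[0x0b]=0x6c, mem[0x19]=0x59, mem[0x0f]=0x5e, mem[0x1b]=0x56, mem[0x1e]=0x81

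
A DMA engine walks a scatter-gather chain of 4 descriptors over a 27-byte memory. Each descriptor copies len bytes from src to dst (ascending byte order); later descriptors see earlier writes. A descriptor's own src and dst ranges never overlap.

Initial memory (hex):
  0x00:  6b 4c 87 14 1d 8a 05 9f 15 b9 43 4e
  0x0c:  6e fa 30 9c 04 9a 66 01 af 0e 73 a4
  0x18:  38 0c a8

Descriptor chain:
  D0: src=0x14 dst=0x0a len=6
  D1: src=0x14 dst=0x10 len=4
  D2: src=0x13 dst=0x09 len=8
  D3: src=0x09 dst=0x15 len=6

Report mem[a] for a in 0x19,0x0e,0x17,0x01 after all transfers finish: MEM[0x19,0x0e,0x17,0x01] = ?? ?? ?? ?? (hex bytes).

#0 dst[0x0a+6] := {0xaf,0x0e,0x73,0xa4,0x38,0x0c}
#1 dst[0x10+4] := {0xaf,0x0e,0x73,0xa4}
#2 dst[0x09+8] := {0xa4,0xaf,0x0e,0x73,0xa4,0x38,0x0c,0xa8}
#3 dst[0x15+6] := {0xa4,0xaf,0x0e,0x73,0xa4,0x38}
query mem[0x19]=0xa4, mem[0x0e]=0x38, mem[0x17]=0x0e, mem[0x01]=0x4c

MEM[0x19,0x0e,0x17,0x01] = a4 38 0e 4c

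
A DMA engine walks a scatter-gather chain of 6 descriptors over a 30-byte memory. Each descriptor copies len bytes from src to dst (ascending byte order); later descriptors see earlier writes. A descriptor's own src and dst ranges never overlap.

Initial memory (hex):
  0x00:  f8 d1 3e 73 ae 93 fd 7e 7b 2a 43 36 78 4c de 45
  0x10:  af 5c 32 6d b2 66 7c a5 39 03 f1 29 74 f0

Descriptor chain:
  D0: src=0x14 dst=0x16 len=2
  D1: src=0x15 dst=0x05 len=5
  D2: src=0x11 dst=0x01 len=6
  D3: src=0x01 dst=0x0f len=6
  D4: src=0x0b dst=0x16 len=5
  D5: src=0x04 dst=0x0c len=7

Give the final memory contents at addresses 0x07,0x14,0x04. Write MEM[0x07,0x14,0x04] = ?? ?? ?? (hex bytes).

D0: mem[0x16..0x17] <- [b2 66]
D1: mem[0x05..0x09] <- [66 b2 66 39 03]
D2: mem[0x01..0x06] <- [5c 32 6d b2 66 b2]
D3: mem[0x0f..0x14] <- [5c 32 6d b2 66 b2]
D4: mem[0x16..0x1a] <- [36 78 4c de 5c]
D5: mem[0x0c..0x12] <- [b2 66 b2 66 39 03 43]
query mem[0x07]=0x66, mem[0x14]=0xb2, mem[0x04]=0xb2

MEM[0x07,0x14,0x04] = 66 b2 b2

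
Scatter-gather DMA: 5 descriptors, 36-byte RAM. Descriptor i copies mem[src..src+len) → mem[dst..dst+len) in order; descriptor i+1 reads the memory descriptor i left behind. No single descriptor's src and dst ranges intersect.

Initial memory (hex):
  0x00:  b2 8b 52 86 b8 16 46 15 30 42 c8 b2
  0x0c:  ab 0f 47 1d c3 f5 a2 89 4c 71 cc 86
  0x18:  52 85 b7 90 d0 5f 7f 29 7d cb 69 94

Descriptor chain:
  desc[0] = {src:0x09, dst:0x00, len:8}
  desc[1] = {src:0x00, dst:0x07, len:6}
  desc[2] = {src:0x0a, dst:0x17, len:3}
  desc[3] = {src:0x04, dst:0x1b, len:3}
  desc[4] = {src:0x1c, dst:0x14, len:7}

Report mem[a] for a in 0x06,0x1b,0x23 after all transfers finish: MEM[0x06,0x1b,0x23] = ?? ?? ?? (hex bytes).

  after D0: wrote 8B at 0x00 = 42c8b2ab0f471dc3
  after D1: wrote 6B at 0x07 = 42c8b2ab0f47
  after D2: wrote 3B at 0x17 = ab0f47
  after D3: wrote 3B at 0x1b = 0f471d
  after D4: wrote 7B at 0x14 = 471d7f297dcb69
query mem[0x06]=0x1d, mem[0x1b]=0x0f, mem[0x23]=0x94

MEM[0x06,0x1b,0x23] = 1d 0f 94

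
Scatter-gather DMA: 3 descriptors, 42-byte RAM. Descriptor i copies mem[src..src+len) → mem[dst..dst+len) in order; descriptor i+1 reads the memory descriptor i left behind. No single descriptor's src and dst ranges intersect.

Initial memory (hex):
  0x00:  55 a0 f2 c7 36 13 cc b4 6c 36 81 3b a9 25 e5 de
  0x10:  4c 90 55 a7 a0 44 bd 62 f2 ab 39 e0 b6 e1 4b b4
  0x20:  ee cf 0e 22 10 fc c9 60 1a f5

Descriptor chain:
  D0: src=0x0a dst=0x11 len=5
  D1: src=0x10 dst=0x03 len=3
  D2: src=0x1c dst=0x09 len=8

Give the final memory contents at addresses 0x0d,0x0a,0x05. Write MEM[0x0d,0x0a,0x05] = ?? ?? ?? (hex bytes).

  after D0: wrote 5B at 0x11 = 813ba925e5
  after D1: wrote 3B at 0x03 = 4c813b
  after D2: wrote 8B at 0x09 = b6e14bb4eecf0e22
query mem[0x0d]=0xee, mem[0x0a]=0xe1, mem[0x05]=0x3b

MEM[0x0d,0x0a,0x05] = ee e1 3b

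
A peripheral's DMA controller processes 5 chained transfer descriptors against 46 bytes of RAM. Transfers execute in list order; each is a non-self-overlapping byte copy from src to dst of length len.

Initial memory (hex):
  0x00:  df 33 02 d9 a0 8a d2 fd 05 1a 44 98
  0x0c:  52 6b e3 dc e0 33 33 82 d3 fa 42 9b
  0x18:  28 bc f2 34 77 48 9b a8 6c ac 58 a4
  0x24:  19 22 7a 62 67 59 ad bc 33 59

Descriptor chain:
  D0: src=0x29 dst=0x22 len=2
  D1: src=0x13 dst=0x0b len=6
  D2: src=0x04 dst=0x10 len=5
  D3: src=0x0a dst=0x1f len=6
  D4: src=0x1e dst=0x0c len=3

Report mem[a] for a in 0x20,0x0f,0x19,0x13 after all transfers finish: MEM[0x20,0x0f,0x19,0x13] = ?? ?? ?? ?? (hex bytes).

MEM[0x20,0x0f,0x19,0x13] = 82 9b bc fd

[0] 0x29->0x22 len=2 : 59 ad
[1] 0x13->0x0b len=6 : 82 d3 fa 42 9b 28
[2] 0x04->0x10 len=5 : a0 8a d2 fd 05
[3] 0x0a->0x1f len=6 : 44 82 d3 fa 42 9b
[4] 0x1e->0x0c len=3 : 9b 44 82
query mem[0x20]=0x82, mem[0x0f]=0x9b, mem[0x19]=0xbc, mem[0x13]=0xfd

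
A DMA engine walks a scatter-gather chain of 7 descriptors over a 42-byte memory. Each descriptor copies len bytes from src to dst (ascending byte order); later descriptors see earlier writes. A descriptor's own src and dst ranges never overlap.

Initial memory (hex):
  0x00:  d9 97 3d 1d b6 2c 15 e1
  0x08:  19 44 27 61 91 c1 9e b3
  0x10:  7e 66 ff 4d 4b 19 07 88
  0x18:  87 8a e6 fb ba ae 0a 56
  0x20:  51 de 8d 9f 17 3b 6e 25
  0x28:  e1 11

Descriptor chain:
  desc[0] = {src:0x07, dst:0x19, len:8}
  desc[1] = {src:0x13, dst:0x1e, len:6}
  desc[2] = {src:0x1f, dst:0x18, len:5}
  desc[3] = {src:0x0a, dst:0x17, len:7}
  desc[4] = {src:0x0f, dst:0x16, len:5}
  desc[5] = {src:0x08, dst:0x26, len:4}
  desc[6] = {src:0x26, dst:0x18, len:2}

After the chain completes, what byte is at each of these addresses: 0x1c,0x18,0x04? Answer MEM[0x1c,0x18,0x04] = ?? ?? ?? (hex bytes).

MEM[0x1c,0x18,0x04] = b3 19 b6

  after D0: wrote 8B at 0x19 = e11944276191c19e
  after D1: wrote 6B at 0x1e = 4d4b19078887
  after D2: wrote 5B at 0x18 = 4b19078887
  after D3: wrote 7B at 0x17 = 276191c19eb37e
  after D4: wrote 5B at 0x16 = b37e66ff4d
  after D5: wrote 4B at 0x26 = 19442761
  after D6: wrote 2B at 0x18 = 1944
query mem[0x1c]=0xb3, mem[0x18]=0x19, mem[0x04]=0xb6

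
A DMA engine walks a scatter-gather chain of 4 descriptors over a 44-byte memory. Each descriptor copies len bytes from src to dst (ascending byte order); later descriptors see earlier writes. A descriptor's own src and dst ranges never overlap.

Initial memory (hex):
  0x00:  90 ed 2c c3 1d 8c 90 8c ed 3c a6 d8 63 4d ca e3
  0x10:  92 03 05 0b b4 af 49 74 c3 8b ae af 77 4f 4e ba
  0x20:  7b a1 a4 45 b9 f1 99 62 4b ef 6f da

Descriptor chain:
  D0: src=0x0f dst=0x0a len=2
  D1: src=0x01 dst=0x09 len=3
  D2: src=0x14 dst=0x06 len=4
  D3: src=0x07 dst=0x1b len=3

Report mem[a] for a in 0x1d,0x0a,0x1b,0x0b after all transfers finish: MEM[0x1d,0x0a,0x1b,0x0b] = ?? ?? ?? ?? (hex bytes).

#0 dst[0x0a+2] := {0xe3,0x92}
#1 dst[0x09+3] := {0xed,0x2c,0xc3}
#2 dst[0x06+4] := {0xb4,0xaf,0x49,0x74}
#3 dst[0x1b+3] := {0xaf,0x49,0x74}
query mem[0x1d]=0x74, mem[0x0a]=0x2c, mem[0x1b]=0xaf, mem[0x0b]=0xc3

MEM[0x1d,0x0a,0x1b,0x0b] = 74 2c af c3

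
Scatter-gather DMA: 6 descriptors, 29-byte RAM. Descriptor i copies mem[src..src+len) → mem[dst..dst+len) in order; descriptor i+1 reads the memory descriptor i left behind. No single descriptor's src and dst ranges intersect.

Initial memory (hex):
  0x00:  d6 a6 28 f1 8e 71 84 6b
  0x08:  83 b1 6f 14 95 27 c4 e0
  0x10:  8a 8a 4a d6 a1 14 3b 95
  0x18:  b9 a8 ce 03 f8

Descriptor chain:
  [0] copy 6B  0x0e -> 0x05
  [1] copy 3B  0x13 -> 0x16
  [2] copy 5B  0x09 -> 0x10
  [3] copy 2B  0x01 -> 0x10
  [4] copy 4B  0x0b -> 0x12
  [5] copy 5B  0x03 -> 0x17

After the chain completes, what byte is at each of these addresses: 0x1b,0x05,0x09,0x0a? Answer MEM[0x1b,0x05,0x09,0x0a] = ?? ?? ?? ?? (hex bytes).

MEM[0x1b,0x05,0x09,0x0a] = 8a c4 4a d6

  after D0: wrote 6B at 0x05 = c4e08a8a4ad6
  after D1: wrote 3B at 0x16 = d6a114
  after D2: wrote 5B at 0x10 = 4ad6149527
  after D3: wrote 2B at 0x10 = a628
  after D4: wrote 4B at 0x12 = 149527c4
  after D5: wrote 5B at 0x17 = f18ec4e08a
query mem[0x1b]=0x8a, mem[0x05]=0xc4, mem[0x09]=0x4a, mem[0x0a]=0xd6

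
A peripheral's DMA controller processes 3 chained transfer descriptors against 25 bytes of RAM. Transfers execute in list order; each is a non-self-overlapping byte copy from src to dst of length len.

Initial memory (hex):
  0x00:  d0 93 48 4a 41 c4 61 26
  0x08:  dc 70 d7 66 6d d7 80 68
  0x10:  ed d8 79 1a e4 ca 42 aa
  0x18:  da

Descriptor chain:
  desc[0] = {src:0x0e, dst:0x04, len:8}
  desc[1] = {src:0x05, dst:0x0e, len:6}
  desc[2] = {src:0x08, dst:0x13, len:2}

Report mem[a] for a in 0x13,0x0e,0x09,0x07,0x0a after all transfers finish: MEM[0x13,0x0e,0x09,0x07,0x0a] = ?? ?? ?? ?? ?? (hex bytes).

[0] 0x0e->0x04 len=8 : 80 68 ed d8 79 1a e4 ca
[1] 0x05->0x0e len=6 : 68 ed d8 79 1a e4
[2] 0x08->0x13 len=2 : 79 1a
query mem[0x13]=0x79, mem[0x0e]=0x68, mem[0x09]=0x1a, mem[0x07]=0xd8, mem[0x0a]=0xe4

MEM[0x13,0x0e,0x09,0x07,0x0a] = 79 68 1a d8 e4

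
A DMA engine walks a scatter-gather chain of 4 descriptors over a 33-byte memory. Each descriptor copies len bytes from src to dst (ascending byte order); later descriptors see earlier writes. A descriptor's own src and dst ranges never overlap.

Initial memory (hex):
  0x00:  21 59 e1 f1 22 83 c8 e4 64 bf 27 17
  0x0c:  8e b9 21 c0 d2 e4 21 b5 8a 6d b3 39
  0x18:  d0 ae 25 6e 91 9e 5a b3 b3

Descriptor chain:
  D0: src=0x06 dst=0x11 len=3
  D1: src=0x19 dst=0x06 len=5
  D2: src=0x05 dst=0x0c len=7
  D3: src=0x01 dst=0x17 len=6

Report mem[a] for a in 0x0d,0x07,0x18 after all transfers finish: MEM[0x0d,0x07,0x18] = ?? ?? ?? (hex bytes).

D0: mem[0x11..0x13] <- [c8 e4 64]
D1: mem[0x06..0x0a] <- [ae 25 6e 91 9e]
D2: mem[0x0c..0x12] <- [83 ae 25 6e 91 9e 17]
D3: mem[0x17..0x1c] <- [59 e1 f1 22 83 ae]
query mem[0x0d]=0xae, mem[0x07]=0x25, mem[0x18]=0xe1

MEM[0x0d,0x07,0x18] = ae 25 e1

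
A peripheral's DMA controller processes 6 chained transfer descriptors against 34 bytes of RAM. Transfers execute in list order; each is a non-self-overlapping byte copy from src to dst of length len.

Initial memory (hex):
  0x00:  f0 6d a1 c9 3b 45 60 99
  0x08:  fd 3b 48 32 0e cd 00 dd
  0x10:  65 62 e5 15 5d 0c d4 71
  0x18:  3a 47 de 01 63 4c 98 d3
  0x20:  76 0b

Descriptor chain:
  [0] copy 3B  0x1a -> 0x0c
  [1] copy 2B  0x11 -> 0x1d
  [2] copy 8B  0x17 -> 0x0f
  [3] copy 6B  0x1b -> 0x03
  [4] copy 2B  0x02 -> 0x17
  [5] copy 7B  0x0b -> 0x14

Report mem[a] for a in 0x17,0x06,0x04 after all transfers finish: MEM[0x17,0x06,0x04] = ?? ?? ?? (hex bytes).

#0 dst[0x0c+3] := {0xde,0x01,0x63}
#1 dst[0x1d+2] := {0x62,0xe5}
#2 dst[0x0f+8] := {0x71,0x3a,0x47,0xde,0x01,0x63,0x62,0xe5}
#3 dst[0x03+6] := {0x01,0x63,0x62,0xe5,0xd3,0x76}
#4 dst[0x17+2] := {0xa1,0x01}
#5 dst[0x14+7] := {0x32,0xde,0x01,0x63,0x71,0x3a,0x47}
query mem[0x17]=0x63, mem[0x06]=0xe5, mem[0x04]=0x63

MEM[0x17,0x06,0x04] = 63 e5 63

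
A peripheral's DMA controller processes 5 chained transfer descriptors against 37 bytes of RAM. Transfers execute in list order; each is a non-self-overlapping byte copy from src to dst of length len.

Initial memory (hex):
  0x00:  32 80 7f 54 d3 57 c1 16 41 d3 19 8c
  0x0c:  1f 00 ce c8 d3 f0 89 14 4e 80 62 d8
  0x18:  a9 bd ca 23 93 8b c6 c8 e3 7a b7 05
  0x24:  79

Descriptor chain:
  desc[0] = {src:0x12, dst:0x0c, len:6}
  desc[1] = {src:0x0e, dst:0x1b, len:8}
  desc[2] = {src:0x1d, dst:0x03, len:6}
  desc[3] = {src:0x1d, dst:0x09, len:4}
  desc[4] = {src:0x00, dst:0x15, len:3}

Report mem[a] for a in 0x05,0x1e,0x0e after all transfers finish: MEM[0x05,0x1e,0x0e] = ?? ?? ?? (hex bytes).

MEM[0x05,0x1e,0x0e] = 89 d8 4e

#0 dst[0x0c+6] := {0x89,0x14,0x4e,0x80,0x62,0xd8}
#1 dst[0x1b+8] := {0x4e,0x80,0x62,0xd8,0x89,0x14,0x4e,0x80}
#2 dst[0x03+6] := {0x62,0xd8,0x89,0x14,0x4e,0x80}
#3 dst[0x09+4] := {0x62,0xd8,0x89,0x14}
#4 dst[0x15+3] := {0x32,0x80,0x7f}
query mem[0x05]=0x89, mem[0x1e]=0xd8, mem[0x0e]=0x4e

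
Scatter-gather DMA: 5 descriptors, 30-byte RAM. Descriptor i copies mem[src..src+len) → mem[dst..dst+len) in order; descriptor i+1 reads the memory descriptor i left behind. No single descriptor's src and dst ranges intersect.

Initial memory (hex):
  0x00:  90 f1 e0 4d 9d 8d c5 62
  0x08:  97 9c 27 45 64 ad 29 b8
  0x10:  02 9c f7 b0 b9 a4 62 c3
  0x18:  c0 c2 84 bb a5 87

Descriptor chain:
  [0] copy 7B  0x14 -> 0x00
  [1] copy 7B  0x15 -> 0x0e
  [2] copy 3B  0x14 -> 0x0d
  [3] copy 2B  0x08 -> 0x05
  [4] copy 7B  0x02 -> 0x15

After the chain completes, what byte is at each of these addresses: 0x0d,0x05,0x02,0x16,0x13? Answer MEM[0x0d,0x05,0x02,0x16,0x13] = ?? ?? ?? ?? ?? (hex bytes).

D0: mem[0x00..0x06] <- [b9 a4 62 c3 c0 c2 84]
D1: mem[0x0e..0x14] <- [a4 62 c3 c0 c2 84 bb]
D2: mem[0x0d..0x0f] <- [bb a4 62]
D3: mem[0x05..0x06] <- [97 9c]
D4: mem[0x15..0x1b] <- [62 c3 c0 97 9c 62 97]
query mem[0x0d]=0xbb, mem[0x05]=0x97, mem[0x02]=0x62, mem[0x16]=0xc3, mem[0x13]=0x84

MEM[0x0d,0x05,0x02,0x16,0x13] = bb 97 62 c3 84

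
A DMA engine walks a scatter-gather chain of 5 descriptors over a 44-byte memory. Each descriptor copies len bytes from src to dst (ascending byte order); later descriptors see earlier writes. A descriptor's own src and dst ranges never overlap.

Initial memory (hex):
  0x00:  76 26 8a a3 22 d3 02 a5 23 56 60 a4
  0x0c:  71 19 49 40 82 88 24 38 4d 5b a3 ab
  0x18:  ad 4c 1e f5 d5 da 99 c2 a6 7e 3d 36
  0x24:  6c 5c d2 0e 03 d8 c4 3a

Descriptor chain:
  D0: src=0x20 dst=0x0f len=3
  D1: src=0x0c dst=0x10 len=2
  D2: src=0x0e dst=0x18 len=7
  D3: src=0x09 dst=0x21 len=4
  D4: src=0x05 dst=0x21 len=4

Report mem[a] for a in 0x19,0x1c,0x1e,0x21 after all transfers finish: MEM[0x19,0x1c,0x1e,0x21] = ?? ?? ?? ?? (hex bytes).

MEM[0x19,0x1c,0x1e,0x21] = a6 24 4d d3

  after D0: wrote 3B at 0x0f = a67e3d
  after D1: wrote 2B at 0x10 = 7119
  after D2: wrote 7B at 0x18 = 49a6711924384d
  after D3: wrote 4B at 0x21 = 5660a471
  after D4: wrote 4B at 0x21 = d302a523
query mem[0x19]=0xa6, mem[0x1c]=0x24, mem[0x1e]=0x4d, mem[0x21]=0xd3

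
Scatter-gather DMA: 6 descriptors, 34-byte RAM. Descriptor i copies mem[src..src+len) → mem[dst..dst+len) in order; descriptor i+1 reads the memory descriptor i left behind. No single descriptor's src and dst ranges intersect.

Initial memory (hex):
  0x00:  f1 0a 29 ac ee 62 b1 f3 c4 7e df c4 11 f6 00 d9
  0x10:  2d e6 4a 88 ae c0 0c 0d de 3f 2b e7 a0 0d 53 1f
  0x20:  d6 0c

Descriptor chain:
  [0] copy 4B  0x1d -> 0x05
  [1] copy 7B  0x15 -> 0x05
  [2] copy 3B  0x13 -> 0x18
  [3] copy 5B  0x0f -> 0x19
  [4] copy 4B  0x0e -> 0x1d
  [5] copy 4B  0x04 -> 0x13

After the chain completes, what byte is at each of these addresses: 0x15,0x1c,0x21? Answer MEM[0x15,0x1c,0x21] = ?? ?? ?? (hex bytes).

MEM[0x15,0x1c,0x21] = 0c 4a 0c

#0 dst[0x05+4] := {0x0d,0x53,0x1f,0xd6}
#1 dst[0x05+7] := {0xc0,0x0c,0x0d,0xde,0x3f,0x2b,0xe7}
#2 dst[0x18+3] := {0x88,0xae,0xc0}
#3 dst[0x19+5] := {0xd9,0x2d,0xe6,0x4a,0x88}
#4 dst[0x1d+4] := {0x00,0xd9,0x2d,0xe6}
#5 dst[0x13+4] := {0xee,0xc0,0x0c,0x0d}
query mem[0x15]=0x0c, mem[0x1c]=0x4a, mem[0x21]=0x0c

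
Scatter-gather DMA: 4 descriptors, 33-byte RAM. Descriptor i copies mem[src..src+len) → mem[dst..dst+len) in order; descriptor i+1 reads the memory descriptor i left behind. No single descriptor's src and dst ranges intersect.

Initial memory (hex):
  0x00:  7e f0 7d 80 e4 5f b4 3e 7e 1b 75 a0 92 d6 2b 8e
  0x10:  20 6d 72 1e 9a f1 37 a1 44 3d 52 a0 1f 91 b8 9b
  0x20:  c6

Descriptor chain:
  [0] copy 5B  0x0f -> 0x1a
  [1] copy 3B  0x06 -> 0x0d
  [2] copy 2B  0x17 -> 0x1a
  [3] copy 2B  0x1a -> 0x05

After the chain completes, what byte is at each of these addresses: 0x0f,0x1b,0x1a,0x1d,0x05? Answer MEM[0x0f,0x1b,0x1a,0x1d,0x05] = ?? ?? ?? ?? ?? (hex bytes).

#0 dst[0x1a+5] := {0x8e,0x20,0x6d,0x72,0x1e}
#1 dst[0x0d+3] := {0xb4,0x3e,0x7e}
#2 dst[0x1a+2] := {0xa1,0x44}
#3 dst[0x05+2] := {0xa1,0x44}
query mem[0x0f]=0x7e, mem[0x1b]=0x44, mem[0x1a]=0xa1, mem[0x1d]=0x72, mem[0x05]=0xa1

MEM[0x0f,0x1b,0x1a,0x1d,0x05] = 7e 44 a1 72 a1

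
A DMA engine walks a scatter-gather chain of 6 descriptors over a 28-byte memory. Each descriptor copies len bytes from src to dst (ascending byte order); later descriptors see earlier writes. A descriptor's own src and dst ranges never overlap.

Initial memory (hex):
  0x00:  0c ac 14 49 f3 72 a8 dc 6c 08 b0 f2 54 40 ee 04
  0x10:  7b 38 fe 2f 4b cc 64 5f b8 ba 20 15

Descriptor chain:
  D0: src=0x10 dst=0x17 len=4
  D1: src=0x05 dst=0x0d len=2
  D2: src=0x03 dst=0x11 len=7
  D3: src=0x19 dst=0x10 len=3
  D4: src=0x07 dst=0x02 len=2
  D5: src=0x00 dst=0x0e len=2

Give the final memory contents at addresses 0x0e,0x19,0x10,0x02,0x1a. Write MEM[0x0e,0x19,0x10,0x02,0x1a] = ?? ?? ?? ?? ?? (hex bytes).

MEM[0x0e,0x19,0x10,0x02,0x1a] = 0c fe fe dc 2f

D0: mem[0x17..0x1a] <- [7b 38 fe 2f]
D1: mem[0x0d..0x0e] <- [72 a8]
D2: mem[0x11..0x17] <- [49 f3 72 a8 dc 6c 08]
D3: mem[0x10..0x12] <- [fe 2f 15]
D4: mem[0x02..0x03] <- [dc 6c]
D5: mem[0x0e..0x0f] <- [0c ac]
query mem[0x0e]=0x0c, mem[0x19]=0xfe, mem[0x10]=0xfe, mem[0x02]=0xdc, mem[0x1a]=0x2f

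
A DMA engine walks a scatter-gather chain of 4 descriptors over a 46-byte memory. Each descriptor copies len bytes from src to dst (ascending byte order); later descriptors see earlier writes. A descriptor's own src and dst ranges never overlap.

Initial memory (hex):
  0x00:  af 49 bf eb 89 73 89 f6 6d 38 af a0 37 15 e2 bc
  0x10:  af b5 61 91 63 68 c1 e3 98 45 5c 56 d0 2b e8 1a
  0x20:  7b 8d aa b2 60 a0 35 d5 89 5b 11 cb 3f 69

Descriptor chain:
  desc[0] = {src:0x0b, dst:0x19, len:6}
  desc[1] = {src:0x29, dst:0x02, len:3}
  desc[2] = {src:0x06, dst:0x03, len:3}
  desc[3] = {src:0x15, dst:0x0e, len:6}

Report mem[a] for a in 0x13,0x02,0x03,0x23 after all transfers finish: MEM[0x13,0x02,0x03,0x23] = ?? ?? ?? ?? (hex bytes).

#0 dst[0x19+6] := {0xa0,0x37,0x15,0xe2,0xbc,0xaf}
#1 dst[0x02+3] := {0x5b,0x11,0xcb}
#2 dst[0x03+3] := {0x89,0xf6,0x6d}
#3 dst[0x0e+6] := {0x68,0xc1,0xe3,0x98,0xa0,0x37}
query mem[0x13]=0x37, mem[0x02]=0x5b, mem[0x03]=0x89, mem[0x23]=0xb2

MEM[0x13,0x02,0x03,0x23] = 37 5b 89 b2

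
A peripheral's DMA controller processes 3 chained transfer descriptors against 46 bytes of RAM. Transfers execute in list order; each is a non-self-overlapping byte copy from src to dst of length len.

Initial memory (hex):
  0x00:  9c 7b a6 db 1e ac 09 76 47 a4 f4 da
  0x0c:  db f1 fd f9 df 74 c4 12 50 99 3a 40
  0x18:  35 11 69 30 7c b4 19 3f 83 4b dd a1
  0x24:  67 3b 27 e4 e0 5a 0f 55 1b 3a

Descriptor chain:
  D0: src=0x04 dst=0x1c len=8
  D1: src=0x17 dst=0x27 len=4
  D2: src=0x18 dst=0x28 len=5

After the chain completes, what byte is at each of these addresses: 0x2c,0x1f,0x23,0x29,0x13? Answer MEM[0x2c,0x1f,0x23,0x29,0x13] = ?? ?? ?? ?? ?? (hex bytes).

MEM[0x2c,0x1f,0x23,0x29,0x13] = 1e 76 da 11 12

  after D0: wrote 8B at 0x1c = 1eac097647a4f4da
  after D1: wrote 4B at 0x27 = 40351169
  after D2: wrote 5B at 0x28 = 351169301e
query mem[0x2c]=0x1e, mem[0x1f]=0x76, mem[0x23]=0xda, mem[0x29]=0x11, mem[0x13]=0x12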